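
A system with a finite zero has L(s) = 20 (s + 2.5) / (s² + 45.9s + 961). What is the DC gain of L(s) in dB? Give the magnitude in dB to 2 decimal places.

-25.68 dB

L(0) = 20 × 2.5 / 961 = 0.052029
20 log₁₀(0.052029) = -25.675 dB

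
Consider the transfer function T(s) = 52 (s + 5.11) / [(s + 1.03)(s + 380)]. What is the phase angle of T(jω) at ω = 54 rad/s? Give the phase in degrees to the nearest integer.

∠(j54 + 5.11) = arctan(54/5.11) = 84.59°
∠(j54 + 1.03) = arctan(54/1.03) = 88.91°
∠(j54 + 380) = arctan(54/380) = 8.09°
∠T(j54) = 84.59° − (88.91° + 8.09°) = -12.40°

-12°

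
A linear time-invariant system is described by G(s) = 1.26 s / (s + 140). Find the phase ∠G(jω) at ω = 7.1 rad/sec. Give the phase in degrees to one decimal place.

87.1 deg

∠(j7.1) = 90.00°
∠(j7.1 + 140) = arctan(7.1/140) = 2.90°
∠G(j7.1) = 90.00° − 2.90° = 87.10°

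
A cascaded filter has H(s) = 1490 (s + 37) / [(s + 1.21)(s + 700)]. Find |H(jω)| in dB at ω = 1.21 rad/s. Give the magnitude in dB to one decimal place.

33.3 dB

|j1.21 + 37| = √(1.21² + 37²) = 37.02
|j1.21 + 1.21| = √(1.21² + 1.21²) = 1.711
|j1.21 + 700| = √(1.21² + 700²) = 700
|H(j1.21)| = 1490 × 37.02 / (1.711 × 700) = 46.049
20 log₁₀(46.049) = 33.26 dB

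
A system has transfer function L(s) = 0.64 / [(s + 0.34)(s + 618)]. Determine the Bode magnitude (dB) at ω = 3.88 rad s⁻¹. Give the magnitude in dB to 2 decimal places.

|j3.88 + 0.34| = √(3.88² + 0.34²) = 3.895
|j3.88 + 618| = √(3.88² + 618²) = 618
|L(j3.88)| = 0.64 / (3.895 × 618) = 0.00026588
20 log₁₀(0.00026588) = -71.506 dB

-71.51 dB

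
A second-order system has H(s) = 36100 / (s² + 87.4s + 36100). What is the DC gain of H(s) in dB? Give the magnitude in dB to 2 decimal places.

H(0) = 36100 / 36100 = 1
20 log₁₀(1) = 0.000 dB

0.00 dB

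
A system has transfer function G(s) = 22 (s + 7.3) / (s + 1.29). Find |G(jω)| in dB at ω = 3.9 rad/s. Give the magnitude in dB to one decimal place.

32.9 dB

|j3.9 + 7.3| = √(3.9² + 7.3²) = 8.276
|j3.9 + 1.29| = √(3.9² + 1.29²) = 4.108
|G(j3.9)| = 22 × 8.276 / 4.108 = 44.326
20 log₁₀(44.326) = 32.93 dB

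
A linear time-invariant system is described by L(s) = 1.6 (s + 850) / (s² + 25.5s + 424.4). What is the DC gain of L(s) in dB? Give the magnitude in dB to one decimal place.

10.1 dB

L(0) = 1.6 × 850 / 424.4 = 3.2045
20 log₁₀(3.2045) = 10.12 dB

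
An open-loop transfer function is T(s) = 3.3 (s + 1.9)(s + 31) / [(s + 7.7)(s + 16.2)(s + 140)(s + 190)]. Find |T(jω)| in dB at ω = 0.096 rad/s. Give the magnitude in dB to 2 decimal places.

-84.63 dB

|j0.096 + 1.9| = √(0.096² + 1.9²) = 1.902
|j0.096 + 31| = √(0.096² + 31²) = 31
|j0.096 + 7.7| = √(0.096² + 7.7²) = 7.701
|j0.096 + 16.2| = √(0.096² + 16.2²) = 16.2
|j0.096 + 140| = √(0.096² + 140²) = 140
|j0.096 + 190| = √(0.096² + 190²) = 190
|T(j0.096)| = 3.3 × 1.902 × 31 / (7.701 × 16.2 × 140 × 190) = 5.8648e-05
20 log₁₀(5.8648e-05) = -84.635 dB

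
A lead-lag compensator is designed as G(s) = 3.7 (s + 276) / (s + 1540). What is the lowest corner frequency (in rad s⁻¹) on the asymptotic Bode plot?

Break frequencies occur at each pole and zero magnitude: 276 rad s⁻¹, 1540 rad s⁻¹.
The lowest is 276 rad s⁻¹.

276 rad s⁻¹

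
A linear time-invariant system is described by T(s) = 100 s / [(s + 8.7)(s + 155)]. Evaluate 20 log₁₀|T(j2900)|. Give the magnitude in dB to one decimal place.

-29.3 dB

|j2900| = 2900
|j2900 + 8.7| = √(2900² + 8.7²) = 2900
|j2900 + 155| = √(2900² + 155²) = 2904
|T(j2900)| = 100 × 2900 / (2900 × 2904) = 0.034433
20 log₁₀(0.034433) = -29.26 dB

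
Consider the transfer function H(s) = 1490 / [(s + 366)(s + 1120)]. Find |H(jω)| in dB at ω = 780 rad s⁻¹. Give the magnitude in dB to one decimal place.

-57.9 dB

|j780 + 366| = √(780² + 366²) = 861.6
|j780 + 1120| = √(780² + 1120²) = 1365
|H(j780)| = 1490 / (861.6 × 1365) = 0.0012671
20 log₁₀(0.0012671) = -57.94 dB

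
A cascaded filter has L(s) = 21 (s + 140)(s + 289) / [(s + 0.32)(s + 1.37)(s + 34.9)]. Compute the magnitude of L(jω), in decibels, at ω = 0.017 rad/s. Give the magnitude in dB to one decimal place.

|j0.017 + 140| = √(0.017² + 140²) = 140
|j0.017 + 289| = √(0.017² + 289²) = 289
|j0.017 + 0.32| = √(0.017² + 0.32²) = 0.3205
|j0.017 + 1.37| = √(0.017² + 1.37²) = 1.37
|j0.017 + 34.9| = √(0.017² + 34.9²) = 34.9
|L(j0.017)| = 21 × 140 × 289 / (0.3205 × 1.37 × 34.9) = 55450
20 log₁₀(55450) = 94.88 dB

94.9 dB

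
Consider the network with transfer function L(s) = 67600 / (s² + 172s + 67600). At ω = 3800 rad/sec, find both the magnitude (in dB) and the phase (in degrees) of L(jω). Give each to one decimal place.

|L| = -46.6 dB, ∠L = -177.4°

|(j3800)² + 172(j3800) + 67600| = |-1.4372e+07 + j6.536e+05| = 1.439e+07
|L(j3800)| = 67600 / 1.439e+07 = 0.0046986
20 log₁₀(0.0046986) = -46.56 dB
∠[(j3800)² + 172(j3800) + 67600] = ∠[-1.4372e+07 + j6.536e+05] = 177.40°
∠L(j3800) = −177.40° = -177.40°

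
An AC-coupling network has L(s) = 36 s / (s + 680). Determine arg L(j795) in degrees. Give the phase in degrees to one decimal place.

∠(j795) = 90.00°
∠(j795 + 680) = arctan(795/680) = 49.46°
∠L(j795) = 90.00° − 49.46° = 40.54°

40.5°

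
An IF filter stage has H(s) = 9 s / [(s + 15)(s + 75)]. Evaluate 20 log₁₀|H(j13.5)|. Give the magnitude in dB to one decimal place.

-22.0 dB

|j13.5| = 13.5
|j13.5 + 15| = √(13.5² + 15²) = 20.18
|j13.5 + 75| = √(13.5² + 75²) = 76.21
|H(j13.5)| = 9 × 13.5 / (20.18 × 76.21) = 0.079006
20 log₁₀(0.079006) = -22.05 dB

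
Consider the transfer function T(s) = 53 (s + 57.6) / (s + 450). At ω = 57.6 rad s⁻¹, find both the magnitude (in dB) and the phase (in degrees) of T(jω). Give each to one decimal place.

|j57.6 + 57.6| = √(57.6² + 57.6²) = 81.46
|j57.6 + 450| = √(57.6² + 450²) = 453.7
|T(j57.6)| = 53 × 81.46 / 453.7 = 9.5164
20 log₁₀(9.5164) = 19.57 dB
∠(j57.6 + 57.6) = arctan(57.6/57.6) = 45.00°
∠(j57.6 + 450) = arctan(57.6/450) = 7.29°
∠T(j57.6) = 45.00° − 7.29° = 37.71°

|T| = 19.6 dB, ∠T = 37.7 deg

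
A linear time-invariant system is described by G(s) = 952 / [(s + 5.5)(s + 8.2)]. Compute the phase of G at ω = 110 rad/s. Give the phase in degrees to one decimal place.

∠(j110 + 5.5) = arctan(110/5.5) = 87.14°
∠(j110 + 8.2) = arctan(110/8.2) = 85.74°
∠G(j110) = − (87.14° + 85.74°) = -172.87°

-172.9 deg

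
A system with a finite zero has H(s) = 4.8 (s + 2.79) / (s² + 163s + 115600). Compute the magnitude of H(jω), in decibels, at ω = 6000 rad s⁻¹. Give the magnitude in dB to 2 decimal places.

-61.91 dB

|j6000 + 2.79| = √(6000² + 2.79²) = 6000
|(j6000)² + 163(j6000) + 115600| = |-3.5884e+07 + j9.78e+05| = 3.59e+07
|H(j6000)| = 4.8 × 6000 / 3.59e+07 = 0.00080228
20 log₁₀(0.00080228) = -61.913 dB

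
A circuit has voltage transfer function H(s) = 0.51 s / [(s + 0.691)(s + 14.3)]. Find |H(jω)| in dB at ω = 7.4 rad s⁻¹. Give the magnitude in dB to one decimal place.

-30.0 dB

|j7.4| = 7.4
|j7.4 + 0.691| = √(7.4² + 0.691²) = 7.432
|j7.4 + 14.3| = √(7.4² + 14.3²) = 16.1
|H(j7.4)| = 0.51 × 7.4 / (7.432 × 16.1) = 0.031537
20 log₁₀(0.031537) = -30.02 dB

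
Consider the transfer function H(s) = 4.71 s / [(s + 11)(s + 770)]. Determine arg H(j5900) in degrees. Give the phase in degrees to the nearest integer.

∠(j5900) = 90.00°
∠(j5900 + 11) = arctan(5900/11) = 89.89°
∠(j5900 + 770) = arctan(5900/770) = 82.56°
∠H(j5900) = 90.00° − (89.89° + 82.56°) = -82.46°

-82°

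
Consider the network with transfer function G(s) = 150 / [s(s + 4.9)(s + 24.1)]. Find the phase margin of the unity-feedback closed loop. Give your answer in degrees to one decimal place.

73.0°

Gain crossover: |G(jω)| = 1 at ω ≈ 1.23 rad/s.
∠G(j1.23) = −90° − arctan(1.23/4.9) − arctan(1.23/24.1) ≈ -107.02°
PM = 180° + (-107.02°) = 72.98°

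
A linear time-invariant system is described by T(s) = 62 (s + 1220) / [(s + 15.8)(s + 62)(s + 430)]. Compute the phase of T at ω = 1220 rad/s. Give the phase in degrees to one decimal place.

∠(j1220 + 1220) = arctan(1220/1220) = 45.00°
∠(j1220 + 15.8) = arctan(1220/15.8) = 89.26°
∠(j1220 + 62) = arctan(1220/62) = 87.09°
∠(j1220 + 430) = arctan(1220/430) = 70.58°
∠T(j1220) = 45.00° − (89.26° + 87.09° + 70.58°) = -201.93°

-201.9°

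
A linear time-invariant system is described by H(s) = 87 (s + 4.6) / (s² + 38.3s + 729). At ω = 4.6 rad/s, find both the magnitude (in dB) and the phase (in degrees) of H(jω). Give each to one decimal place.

|j4.6 + 4.6| = √(4.6² + 4.6²) = 6.505
|(j4.6)² + 38.3(j4.6) + 729| = |707.84 + j176.18| = 729.4
|H(j4.6)| = 87 × 6.505 / 729.4 = 0.7759
20 log₁₀(0.7759) = -2.20 dB
∠(j4.6 + 4.6) = arctan(4.6/4.6) = 45.00°
∠[(j4.6)² + 38.3(j4.6) + 729] = ∠[707.84 + j176.18] = 13.98°
∠H(j4.6) = 45.00° − 13.98° = 31.02°

|H| = -2.2 dB, ∠H = 31.0°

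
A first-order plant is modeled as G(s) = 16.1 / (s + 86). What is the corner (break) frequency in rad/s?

86 rad/s

The single real pole at s = −86 gives a corner at ω = 86 rad/s.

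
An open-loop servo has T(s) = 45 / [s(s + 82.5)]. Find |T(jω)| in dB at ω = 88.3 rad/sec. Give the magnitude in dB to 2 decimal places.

-47.50 dB

|j88.3 + 82.5| = √(88.3² + 82.5²) = 120.8
|j88.3| = 88.3
|T(j88.3)| = 45 / (120.8 × 88.3) = 0.0042172
20 log₁₀(0.0042172) = -47.499 dB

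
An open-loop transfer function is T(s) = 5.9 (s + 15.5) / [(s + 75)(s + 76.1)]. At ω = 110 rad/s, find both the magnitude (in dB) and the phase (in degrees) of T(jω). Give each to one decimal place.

|j110 + 15.5| = √(110² + 15.5²) = 111.1
|j110 + 75| = √(110² + 75²) = 133.1
|j110 + 76.1| = √(110² + 76.1²) = 133.8
|T(j110)| = 5.9 × 111.1 / (133.1 × 133.8) = 0.036805
20 log₁₀(0.036805) = -28.68 dB
∠(j110 + 15.5) = arctan(110/15.5) = 81.98°
∠(j110 + 75) = arctan(110/75) = 55.71°
∠(j110 + 76.1) = arctan(110/76.1) = 55.32°
∠T(j110) = 81.98° − (55.71° + 55.32°) = -29.06°

|T| = -28.7 dB, ∠T = -29.1 deg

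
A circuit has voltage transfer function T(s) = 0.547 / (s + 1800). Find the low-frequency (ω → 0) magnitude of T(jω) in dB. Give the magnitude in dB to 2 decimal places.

T(0) = 0.547 / 1800 = 0.00030389
20 log₁₀(0.00030389) = -70.346 dB

-70.35 dB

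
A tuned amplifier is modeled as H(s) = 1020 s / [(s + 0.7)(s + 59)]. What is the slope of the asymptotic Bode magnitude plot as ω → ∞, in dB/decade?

-20 dB/decade

With 1 zero and 2 poles, the high-frequency asymptotic slope is 20 × (1 − 2) = -20 dB/decade.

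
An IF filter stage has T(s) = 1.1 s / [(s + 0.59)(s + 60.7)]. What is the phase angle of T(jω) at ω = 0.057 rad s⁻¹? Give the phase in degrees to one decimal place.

84.4°

∠(j0.057) = 90.00°
∠(j0.057 + 0.59) = arctan(0.057/0.59) = 5.52°
∠(j0.057 + 60.7) = arctan(0.057/60.7) = 0.05°
∠T(j0.057) = 90.00° − (5.52° + 0.05°) = 84.43°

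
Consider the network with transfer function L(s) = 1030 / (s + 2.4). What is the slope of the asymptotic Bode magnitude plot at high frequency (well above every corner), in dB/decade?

-20 dB/decade

With 0 zeros and 1 pole, the high-frequency asymptotic slope is 20 × (0 − 1) = -20 dB/decade.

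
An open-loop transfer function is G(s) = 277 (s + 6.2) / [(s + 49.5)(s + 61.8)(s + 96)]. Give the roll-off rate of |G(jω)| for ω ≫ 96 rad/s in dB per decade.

With 1 zero and 3 poles, the high-frequency asymptotic slope is 20 × (1 − 3) = -40 dB/decade.

-40 dB/decade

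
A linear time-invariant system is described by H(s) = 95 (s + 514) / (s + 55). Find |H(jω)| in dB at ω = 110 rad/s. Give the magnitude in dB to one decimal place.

|j110 + 514| = √(110² + 514²) = 525.6
|j110 + 55| = √(110² + 55²) = 123
|H(j110)| = 95 × 525.6 / 123 = 406.03
20 log₁₀(406.03) = 52.17 dB

52.2 dB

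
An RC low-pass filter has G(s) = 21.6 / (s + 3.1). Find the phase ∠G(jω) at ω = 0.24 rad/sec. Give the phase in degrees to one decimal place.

-4.4°

∠(j0.24 + 3.1) = arctan(0.24/3.1) = 4.43°
∠G(j0.24) = −4.43° = -4.43°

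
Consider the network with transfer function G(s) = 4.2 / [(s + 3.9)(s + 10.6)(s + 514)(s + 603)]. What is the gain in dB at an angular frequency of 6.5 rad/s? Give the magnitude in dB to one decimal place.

|j6.5 + 3.9| = √(6.5² + 3.9²) = 7.58
|j6.5 + 10.6| = √(6.5² + 10.6²) = 12.43
|j6.5 + 514| = √(6.5² + 514²) = 514
|j6.5 + 603| = √(6.5² + 603²) = 603
|G(j6.5)| = 4.2 / (7.58 × 12.43 × 514 × 603) = 1.4375e-07
20 log₁₀(1.4375e-07) = -136.85 dB

-136.8 dB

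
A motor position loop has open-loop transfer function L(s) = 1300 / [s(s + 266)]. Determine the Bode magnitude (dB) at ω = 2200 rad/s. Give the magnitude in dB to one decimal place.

-71.5 dB

|j2200 + 266| = √(2200² + 266²) = 2216
|j2200| = 2200
|L(j2200)| = 1300 / (2216 × 2200) = 0.00026665
20 log₁₀(0.00026665) = -71.48 dB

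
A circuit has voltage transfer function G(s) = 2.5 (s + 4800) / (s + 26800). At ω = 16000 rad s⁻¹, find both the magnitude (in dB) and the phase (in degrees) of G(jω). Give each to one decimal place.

|G| = 2.5 dB, ∠G = 42.5°

|j16000 + 4800| = √(16000² + 4800²) = 1.67e+04
|j16000 + 26800| = √(16000² + 26800²) = 3.121e+04
|G(j16000)| = 2.5 × 1.67e+04 / 3.121e+04 = 1.338
20 log₁₀(1.338) = 2.53 dB
∠(j16000 + 4800) = arctan(16000/4800) = 73.30°
∠(j16000 + 26800) = arctan(16000/26800) = 30.84°
∠G(j16000) = 73.30° − 30.84° = 42.46°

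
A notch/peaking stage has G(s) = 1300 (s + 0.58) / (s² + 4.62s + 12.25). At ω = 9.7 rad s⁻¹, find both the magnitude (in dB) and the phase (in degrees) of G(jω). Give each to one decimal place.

|j9.7 + 0.58| = √(9.7² + 0.58²) = 9.717
|(j9.7)² + 4.62(j9.7) + 12.25| = |-81.84 + j44.814| = 93.31
|G(j9.7)| = 1300 × 9.717 / 93.31 = 135.39
20 log₁₀(135.39) = 42.63 dB
∠(j9.7 + 0.58) = arctan(9.7/0.58) = 86.58°
∠[(j9.7)² + 4.62(j9.7) + 12.25] = ∠[-81.84 + j44.814] = 151.30°
∠G(j9.7) = 86.58° − 151.30° = -64.72°

|G| = 42.6 dB, ∠G = -64.7°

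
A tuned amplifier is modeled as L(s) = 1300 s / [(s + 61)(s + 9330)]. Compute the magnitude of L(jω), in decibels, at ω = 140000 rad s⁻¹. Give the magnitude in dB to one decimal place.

-40.7 dB

|j140000| = 1.4e+05
|j140000 + 61| = √(140000² + 61²) = 1.4e+05
|j140000 + 9330| = √(140000² + 9330²) = 1.403e+05
|L(j140000)| = 1300 × 1.4e+05 / (1.4e+05 × 1.403e+05) = 0.0092652
20 log₁₀(0.0092652) = -40.66 dB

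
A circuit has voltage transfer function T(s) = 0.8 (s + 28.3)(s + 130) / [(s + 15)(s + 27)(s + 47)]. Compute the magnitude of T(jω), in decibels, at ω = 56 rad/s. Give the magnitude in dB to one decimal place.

-31.4 dB

|j56 + 28.3| = √(56² + 28.3²) = 62.74
|j56 + 130| = √(56² + 130²) = 141.5
|j56 + 15| = √(56² + 15²) = 57.97
|j56 + 27| = √(56² + 27²) = 62.17
|j56 + 47| = √(56² + 47²) = 73.11
|T(j56)| = 0.8 × 62.74 × 141.5 / (57.97 × 62.17 × 73.11) = 0.026964
20 log₁₀(0.026964) = -31.38 dB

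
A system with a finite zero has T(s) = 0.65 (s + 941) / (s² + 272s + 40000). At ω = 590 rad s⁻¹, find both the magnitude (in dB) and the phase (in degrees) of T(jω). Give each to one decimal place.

|T| = -53.6 dB, ∠T = -120.4 deg

|j590 + 941| = √(590² + 941²) = 1111
|(j590)² + 272(j590) + 40000| = |-3.081e+05 + j1.6048e+05| = 3.474e+05
|T(j590)| = 0.65 × 1111 / 3.474e+05 = 0.0020782
20 log₁₀(0.0020782) = -53.65 dB
∠(j590 + 941) = arctan(590/941) = 32.09°
∠[(j590)² + 272(j590) + 40000] = ∠[-3.081e+05 + j1.6048e+05] = 152.49°
∠T(j590) = 32.09° − 152.49° = -120.40°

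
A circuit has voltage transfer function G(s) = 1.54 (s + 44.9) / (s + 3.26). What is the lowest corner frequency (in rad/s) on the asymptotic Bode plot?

Break frequencies occur at each pole and zero magnitude: 3.26 rad/s, 44.9 rad/s.
The lowest is 3.26 rad/s.

3.26 rad/s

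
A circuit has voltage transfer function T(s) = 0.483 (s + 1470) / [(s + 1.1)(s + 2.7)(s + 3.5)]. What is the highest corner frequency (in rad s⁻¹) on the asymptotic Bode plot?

Break frequencies occur at each pole and zero magnitude: 1.1 rad s⁻¹, 2.7 rad s⁻¹, 3.5 rad s⁻¹, 1470 rad s⁻¹.
The highest is 1470 rad s⁻¹.

1470 rad s⁻¹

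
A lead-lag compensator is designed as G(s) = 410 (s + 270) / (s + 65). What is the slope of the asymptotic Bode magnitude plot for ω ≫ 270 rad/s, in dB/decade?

With 1 zero and 1 pole, the high-frequency asymptotic slope is 20 × (1 − 1) = 0 dB/decade.

0 dB/decade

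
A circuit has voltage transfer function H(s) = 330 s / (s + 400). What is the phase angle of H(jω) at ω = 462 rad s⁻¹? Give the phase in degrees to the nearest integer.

41°

∠(j462) = 90.00°
∠(j462 + 400) = arctan(462/400) = 49.11°
∠H(j462) = 90.00° − 49.11° = 40.89°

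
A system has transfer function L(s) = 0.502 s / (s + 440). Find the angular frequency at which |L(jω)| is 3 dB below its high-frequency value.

For a single-pole high-pass, the −3 dB point is at the pole: ω = 440 rad/s.

440 rad/s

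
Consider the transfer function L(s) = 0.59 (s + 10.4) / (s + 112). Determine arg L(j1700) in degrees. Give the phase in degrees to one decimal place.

∠(j1700 + 10.4) = arctan(1700/10.4) = 89.65°
∠(j1700 + 112) = arctan(1700/112) = 86.23°
∠L(j1700) = 89.65° − 86.23° = 3.42°

3.4°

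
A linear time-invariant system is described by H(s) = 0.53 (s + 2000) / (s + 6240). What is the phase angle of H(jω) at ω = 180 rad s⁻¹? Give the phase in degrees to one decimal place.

∠(j180 + 2000) = arctan(180/2000) = 5.14°
∠(j180 + 6240) = arctan(180/6240) = 1.65°
∠H(j180) = 5.14° − 1.65° = 3.49°

3.5 deg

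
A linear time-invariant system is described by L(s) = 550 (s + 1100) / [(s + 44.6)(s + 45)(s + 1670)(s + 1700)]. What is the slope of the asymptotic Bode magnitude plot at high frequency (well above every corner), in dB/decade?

With 1 zero and 4 poles, the high-frequency asymptotic slope is 20 × (1 − 4) = -60 dB/decade.

-60 dB/decade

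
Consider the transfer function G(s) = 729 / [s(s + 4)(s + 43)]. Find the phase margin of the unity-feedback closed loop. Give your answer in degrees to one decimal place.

46.4°

Gain crossover: |G(jω)| = 1 at ω ≈ 3.27 rad/sec.
∠G(j3.27) = −90° − arctan(3.27/4) − arctan(3.27/43) ≈ -133.63°
PM = 180° + (-133.63°) = 46.37°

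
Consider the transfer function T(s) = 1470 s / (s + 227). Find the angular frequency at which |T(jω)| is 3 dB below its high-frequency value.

227 rad/sec

For a single-pole high-pass, the −3 dB point is at the pole: ω = 227 rad/sec.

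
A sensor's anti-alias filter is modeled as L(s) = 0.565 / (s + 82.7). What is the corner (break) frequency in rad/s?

82.7 rad/s

The single real pole at s = −82.7 gives a corner at ω = 82.7 rad/s.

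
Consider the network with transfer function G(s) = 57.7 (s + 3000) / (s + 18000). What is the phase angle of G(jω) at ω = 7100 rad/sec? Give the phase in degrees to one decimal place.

∠(j7100 + 3000) = arctan(7100/3000) = 67.09°
∠(j7100 + 18000) = arctan(7100/18000) = 21.53°
∠G(j7100) = 67.09° − 21.53° = 45.57°

45.6°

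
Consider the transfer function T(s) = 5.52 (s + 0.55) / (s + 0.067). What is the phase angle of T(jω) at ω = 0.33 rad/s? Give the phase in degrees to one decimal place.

-47.6°

∠(j0.33 + 0.55) = arctan(0.33/0.55) = 30.96°
∠(j0.33 + 0.067) = arctan(0.33/0.067) = 78.52°
∠T(j0.33) = 30.96° − 78.52° = -47.56°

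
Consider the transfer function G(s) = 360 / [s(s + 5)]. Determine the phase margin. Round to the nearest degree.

Gain crossover: |G(jω)| = 1 at ω ≈ 18.6 rad/s.
∠G(j18.6) = −90° − arctan(18.6/5) ≈ -164.99°
PM = 180° + (-164.99°) = 15.01°

15°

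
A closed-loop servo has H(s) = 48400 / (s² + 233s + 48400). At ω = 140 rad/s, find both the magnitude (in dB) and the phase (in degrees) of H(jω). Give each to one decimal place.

|(j140)² + 233(j140) + 48400| = |28800 + j32620| = 4.351e+04
|H(j140)| = 48400 / 4.351e+04 = 1.1123
20 log₁₀(1.1123) = 0.92 dB
∠[(j140)² + 233(j140) + 48400] = ∠[28800 + j32620] = 48.56°
∠H(j140) = −48.56° = -48.56°

|H| = 0.9 dB, ∠H = -48.6°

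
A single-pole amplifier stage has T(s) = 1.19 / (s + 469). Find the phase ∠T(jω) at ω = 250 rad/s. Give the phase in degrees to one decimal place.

∠(j250 + 469) = arctan(250/469) = 28.06°
∠T(j250) = −28.06° = -28.06°

-28.1°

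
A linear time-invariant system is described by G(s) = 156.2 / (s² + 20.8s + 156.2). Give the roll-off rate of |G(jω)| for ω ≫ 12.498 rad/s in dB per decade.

With 0 zeros and 2 poles, the high-frequency asymptotic slope is 20 × (0 − 2) = -40 dB/decade.

-40 dB/decade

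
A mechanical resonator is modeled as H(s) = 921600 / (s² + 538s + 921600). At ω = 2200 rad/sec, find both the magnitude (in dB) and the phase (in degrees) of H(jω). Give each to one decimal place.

|(j2200)² + 538(j2200) + 921600| = |-3.9184e+06 + j1.1836e+06| = 4.093e+06
|H(j2200)| = 921600 / 4.093e+06 = 0.22515
20 log₁₀(0.22515) = -12.95 dB
∠[(j2200)² + 538(j2200) + 921600] = ∠[-3.9184e+06 + j1.1836e+06] = 163.19°
∠H(j2200) = −163.19° = -163.19°

|H| = -13.0 dB, ∠H = -163.2 deg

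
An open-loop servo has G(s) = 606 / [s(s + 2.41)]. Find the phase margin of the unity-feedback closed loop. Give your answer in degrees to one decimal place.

Gain crossover: |G(jω)| = 1 at ω ≈ 24.6 rad/s.
∠G(j24.6) = −90° − arctan(24.6/2.41) ≈ -174.40°
PM = 180° + (-174.40°) = 5.60°

5.6°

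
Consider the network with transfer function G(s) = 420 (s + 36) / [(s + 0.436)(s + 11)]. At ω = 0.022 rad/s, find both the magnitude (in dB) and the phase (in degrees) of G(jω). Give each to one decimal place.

|G| = 70.0 dB, ∠G = -3.0°

|j0.022 + 36| = √(0.022² + 36²) = 36
|j0.022 + 0.436| = √(0.022² + 0.436²) = 0.4366
|j0.022 + 11| = √(0.022² + 11²) = 11
|G(j0.022)| = 420 × 36 / (0.4366 × 11) = 3148.6
20 log₁₀(3148.6) = 69.96 dB
∠(j0.022 + 36) = arctan(0.022/36) = 0.04°
∠(j0.022 + 0.436) = arctan(0.022/0.436) = 2.89°
∠(j0.022 + 11) = arctan(0.022/11) = 0.11°
∠G(j0.022) = 0.04° − (2.89° + 0.11°) = -2.97°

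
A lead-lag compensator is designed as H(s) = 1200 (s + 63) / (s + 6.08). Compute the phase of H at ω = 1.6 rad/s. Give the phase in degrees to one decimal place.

-13.3 deg

∠(j1.6 + 63) = arctan(1.6/63) = 1.45°
∠(j1.6 + 6.08) = arctan(1.6/6.08) = 14.74°
∠H(j1.6) = 1.45° − 14.74° = -13.29°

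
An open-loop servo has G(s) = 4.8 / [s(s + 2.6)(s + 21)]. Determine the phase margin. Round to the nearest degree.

88°

Gain crossover: |G(jω)| = 1 at ω ≈ 0.0879 rad/s.
∠G(j0.0879) = −90° − arctan(0.0879/2.6) − arctan(0.0879/21) ≈ -92.18°
PM = 180° + (-92.18°) = 87.82°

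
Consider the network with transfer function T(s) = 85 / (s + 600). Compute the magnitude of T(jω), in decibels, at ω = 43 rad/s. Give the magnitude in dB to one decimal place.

|j43 + 600| = √(43² + 600²) = 601.5
|T(j43)| = 85 / 601.5 = 0.1413
20 log₁₀(0.1413) = -17.00 dB

-17.0 dB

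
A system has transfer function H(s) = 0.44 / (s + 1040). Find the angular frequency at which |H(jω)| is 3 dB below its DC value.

1040 rad s⁻¹

For a single-pole low-pass, the −3 dB point is at the pole: ω = 1040 rad s⁻¹.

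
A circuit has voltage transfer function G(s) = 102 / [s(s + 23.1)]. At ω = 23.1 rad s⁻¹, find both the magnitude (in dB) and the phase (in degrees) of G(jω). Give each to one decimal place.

|G| = -17.4 dB, ∠G = -135.0°

|j23.1 + 23.1| = √(23.1² + 23.1²) = 32.67
|j23.1| = 23.1
|G(j23.1)| = 102 / (32.67 × 23.1) = 0.13516
20 log₁₀(0.13516) = -17.38 dB
∠(j23.1 + 23.1) = arctan(23.1/23.1) = 45.00°
∠(j23.1) = 90.00°
∠G(j23.1) = − (45.00° + 90.00°) = -135.00°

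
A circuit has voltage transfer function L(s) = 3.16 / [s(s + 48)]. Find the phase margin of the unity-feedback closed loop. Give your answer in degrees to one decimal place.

Gain crossover: |L(jω)| = 1 at ω ≈ 0.0658 rad/s.
∠L(j0.0658) = −90° − arctan(0.0658/48) ≈ -90.08°
PM = 180° + (-90.08°) = 89.92°

89.9 deg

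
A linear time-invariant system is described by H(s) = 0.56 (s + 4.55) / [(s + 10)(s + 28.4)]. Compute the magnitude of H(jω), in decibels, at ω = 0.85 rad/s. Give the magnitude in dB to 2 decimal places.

-40.83 dB

|j0.85 + 4.55| = √(0.85² + 4.55²) = 4.629
|j0.85 + 10| = √(0.85² + 10²) = 10.04
|j0.85 + 28.4| = √(0.85² + 28.4²) = 28.41
|H(j0.85)| = 0.56 × 4.629 / (10.04 × 28.41) = 0.0090902
20 log₁₀(0.0090902) = -40.829 dB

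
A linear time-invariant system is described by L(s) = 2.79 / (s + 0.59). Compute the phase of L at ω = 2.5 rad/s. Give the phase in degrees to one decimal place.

∠(j2.5 + 0.59) = arctan(2.5/0.59) = 76.72°
∠L(j2.5) = −76.72° = -76.72°

-76.7°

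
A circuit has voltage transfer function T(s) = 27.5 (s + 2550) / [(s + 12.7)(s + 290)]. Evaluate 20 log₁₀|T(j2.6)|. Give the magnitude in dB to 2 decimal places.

25.41 dB

|j2.6 + 2550| = √(2.6² + 2550²) = 2550
|j2.6 + 12.7| = √(2.6² + 12.7²) = 12.96
|j2.6 + 290| = √(2.6² + 290²) = 290
|T(j2.6)| = 27.5 × 2550 / (12.96 × 290) = 18.653
20 log₁₀(18.653) = 25.415 dB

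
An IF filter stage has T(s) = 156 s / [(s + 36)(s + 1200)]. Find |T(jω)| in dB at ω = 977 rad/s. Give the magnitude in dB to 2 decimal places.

|j977| = 977
|j977 + 36| = √(977² + 36²) = 977.7
|j977 + 1200| = √(977² + 1200²) = 1547
|T(j977)| = 156 × 977 / (977.7 × 1547) = 0.10074
20 log₁₀(0.10074) = -19.936 dB

-19.94 dB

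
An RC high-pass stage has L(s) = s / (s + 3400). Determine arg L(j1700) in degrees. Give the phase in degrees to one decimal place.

∠(j1700) = 90.00°
∠(j1700 + 3400) = arctan(1700/3400) = 26.57°
∠L(j1700) = 90.00° − 26.57° = 63.43°

63.4°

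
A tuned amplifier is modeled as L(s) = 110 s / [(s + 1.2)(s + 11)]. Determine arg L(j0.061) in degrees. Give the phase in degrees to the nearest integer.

∠(j0.061) = 90.00°
∠(j0.061 + 1.2) = arctan(0.061/1.2) = 2.91°
∠(j0.061 + 11) = arctan(0.061/11) = 0.32°
∠L(j0.061) = 90.00° − (2.91° + 0.32°) = 86.77°

87°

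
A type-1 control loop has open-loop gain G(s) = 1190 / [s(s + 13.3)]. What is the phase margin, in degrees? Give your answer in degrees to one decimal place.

Gain crossover: |G(jω)| = 1 at ω ≈ 33.2 rad/s.
∠G(j33.2) = −90° − arctan(33.2/13.3) ≈ -158.19°
PM = 180° + (-158.19°) = 21.81°

21.8°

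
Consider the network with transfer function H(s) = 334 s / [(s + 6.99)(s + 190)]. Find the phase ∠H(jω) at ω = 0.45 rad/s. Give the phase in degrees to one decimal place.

∠(j0.45) = 90.00°
∠(j0.45 + 6.99) = arctan(0.45/6.99) = 3.68°
∠(j0.45 + 190) = arctan(0.45/190) = 0.14°
∠H(j0.45) = 90.00° − (3.68° + 0.14°) = 86.18°

86.2°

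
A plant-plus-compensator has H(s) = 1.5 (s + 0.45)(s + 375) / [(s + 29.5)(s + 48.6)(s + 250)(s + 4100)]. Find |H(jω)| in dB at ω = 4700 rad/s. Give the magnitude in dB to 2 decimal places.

-145.80 dB

|j4700 + 0.45| = √(4700² + 0.45²) = 4700
|j4700 + 375| = √(4700² + 375²) = 4715
|j4700 + 29.5| = √(4700² + 29.5²) = 4700
|j4700 + 48.6| = √(4700² + 48.6²) = 4700
|j4700 + 250| = √(4700² + 250²) = 4707
|j4700 + 4100| = √(4700² + 4100²) = 6237
|H(j4700)| = 1.5 × 4700 × 4715 / (4700 × 4700 × 4707 × 6237) = 5.1257e-08
20 log₁₀(5.1257e-08) = -145.805 dB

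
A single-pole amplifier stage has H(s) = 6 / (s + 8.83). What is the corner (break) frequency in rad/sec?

The single real pole at s = −8.83 gives a corner at ω = 8.83 rad/sec.

8.83 rad/sec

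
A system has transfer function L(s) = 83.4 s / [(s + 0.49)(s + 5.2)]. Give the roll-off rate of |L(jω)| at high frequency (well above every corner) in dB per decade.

-20 dB/decade

With 1 zero and 2 poles, the high-frequency asymptotic slope is 20 × (1 − 2) = -20 dB/decade.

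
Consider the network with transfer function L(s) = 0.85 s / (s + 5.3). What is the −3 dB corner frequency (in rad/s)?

5.3 rad/s

For a single-pole high-pass, the −3 dB point is at the pole: ω = 5.3 rad/s.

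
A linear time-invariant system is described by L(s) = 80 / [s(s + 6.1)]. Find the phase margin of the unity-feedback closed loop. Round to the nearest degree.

37°

Gain crossover: |L(jω)| = 1 at ω ≈ 7.97 rad s⁻¹.
∠L(j7.97) = −90° − arctan(7.97/6.1) ≈ -142.57°
PM = 180° + (-142.57°) = 37.43°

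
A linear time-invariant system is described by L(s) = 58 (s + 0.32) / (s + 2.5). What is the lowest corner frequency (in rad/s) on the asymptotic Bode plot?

Break frequencies occur at each pole and zero magnitude: 0.32 rad/s, 2.5 rad/s.
The lowest is 0.32 rad/s.

0.32 rad/s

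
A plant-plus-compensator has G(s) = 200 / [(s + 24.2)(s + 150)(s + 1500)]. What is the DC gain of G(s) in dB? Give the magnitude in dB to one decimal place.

G(0) = 200 / (24.2 × 150 × 1500) = 3.6731e-05
20 log₁₀(3.6731e-05) = -88.70 dB

-88.7 dB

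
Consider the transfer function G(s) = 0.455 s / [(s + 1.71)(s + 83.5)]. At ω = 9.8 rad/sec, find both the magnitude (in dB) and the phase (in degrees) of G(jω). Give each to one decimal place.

|G| = -45.5 dB, ∠G = 3.2°

|j9.8| = 9.8
|j9.8 + 1.71| = √(9.8² + 1.71²) = 9.948
|j9.8 + 83.5| = √(9.8² + 83.5²) = 84.07
|G(j9.8)| = 0.455 × 9.8 / (9.948 × 84.07) = 0.0053314
20 log₁₀(0.0053314) = -45.46 dB
∠(j9.8) = 90.00°
∠(j9.8 + 1.71) = arctan(9.8/1.71) = 80.10°
∠(j9.8 + 83.5) = arctan(9.8/83.5) = 6.69°
∠G(j9.8) = 90.00° − (80.10° + 6.69°) = 3.20°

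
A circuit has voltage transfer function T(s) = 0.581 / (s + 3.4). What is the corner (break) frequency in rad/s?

The single real pole at s = −3.4 gives a corner at ω = 3.4 rad/s.

3.4 rad/s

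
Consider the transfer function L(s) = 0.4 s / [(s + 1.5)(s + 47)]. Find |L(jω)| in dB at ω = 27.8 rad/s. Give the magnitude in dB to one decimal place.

|j27.8| = 27.8
|j27.8 + 1.5| = √(27.8² + 1.5²) = 27.84
|j27.8 + 47| = √(27.8² + 47²) = 54.61
|L(j27.8)| = 0.4 × 27.8 / (27.84 × 54.61) = 0.0073145
20 log₁₀(0.0073145) = -42.72 dB

-42.7 dB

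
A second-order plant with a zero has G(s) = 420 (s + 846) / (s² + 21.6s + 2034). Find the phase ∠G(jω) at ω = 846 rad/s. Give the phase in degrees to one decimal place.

-133.5°

∠(j846 + 846) = arctan(846/846) = 45.00°
∠[(j846)² + 21.6(j846) + 2034] = ∠[-7.1368e+05 + j18274] = 178.53°
∠G(j846) = 45.00° − 178.53° = -133.53°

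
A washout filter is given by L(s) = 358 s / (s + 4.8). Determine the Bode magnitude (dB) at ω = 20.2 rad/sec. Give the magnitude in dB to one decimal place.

50.8 dB

|j20.2| = 20.2
|j20.2 + 4.8| = √(20.2² + 4.8²) = 20.76
|L(j20.2)| = 358 × 20.2 / 20.76 = 348.3
20 log₁₀(348.3) = 50.84 dB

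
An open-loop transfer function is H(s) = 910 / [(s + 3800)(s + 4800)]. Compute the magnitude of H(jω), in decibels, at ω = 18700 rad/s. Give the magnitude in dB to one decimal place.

|j18700 + 3800| = √(18700² + 3800²) = 1.908e+04
|j18700 + 4800| = √(18700² + 4800²) = 1.931e+04
|H(j18700)| = 910 / (1.908e+04 × 1.931e+04) = 2.4701e-06
20 log₁₀(2.4701e-06) = -112.15 dB

-112.1 dB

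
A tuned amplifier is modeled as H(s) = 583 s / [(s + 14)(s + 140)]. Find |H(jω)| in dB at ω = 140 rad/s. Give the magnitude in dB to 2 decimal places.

9.34 dB

|j140| = 140
|j140 + 14| = √(140² + 14²) = 140.7
|j140 + 140| = √(140² + 140²) = 198
|H(j140)| = 583 × 140 / (140.7 × 198) = 2.93
20 log₁₀(2.93) = 9.337 dB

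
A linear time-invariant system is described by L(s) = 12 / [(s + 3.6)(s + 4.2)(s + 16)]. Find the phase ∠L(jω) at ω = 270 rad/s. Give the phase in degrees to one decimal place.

-265.0°

∠(j270 + 3.6) = arctan(270/3.6) = 89.24°
∠(j270 + 4.2) = arctan(270/4.2) = 89.11°
∠(j270 + 16) = arctan(270/16) = 86.61°
∠L(j270) = − (89.24° + 89.11° + 86.61°) = -264.95°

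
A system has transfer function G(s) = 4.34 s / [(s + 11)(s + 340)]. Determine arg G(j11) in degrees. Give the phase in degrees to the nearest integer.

43°

∠(j11) = 90.00°
∠(j11 + 11) = arctan(11/11) = 45.00°
∠(j11 + 340) = arctan(11/340) = 1.85°
∠G(j11) = 90.00° − (45.00° + 1.85°) = 43.15°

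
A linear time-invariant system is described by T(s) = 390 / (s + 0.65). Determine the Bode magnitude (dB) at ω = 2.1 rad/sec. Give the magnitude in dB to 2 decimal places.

|j2.1 + 0.65| = √(2.1² + 0.65²) = 2.198
|T(j2.1)| = 390 / 2.198 = 177.41
20 log₁₀(177.41) = 44.980 dB

44.98 dB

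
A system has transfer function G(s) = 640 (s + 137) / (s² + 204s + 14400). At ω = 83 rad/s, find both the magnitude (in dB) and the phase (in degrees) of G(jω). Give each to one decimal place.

|G| = 14.9 dB, ∠G = -34.9°

|j83 + 137| = √(83² + 137²) = 160.2
|(j83)² + 204(j83) + 14400| = |7511 + j16932| = 1.852e+04
|G(j83)| = 640 × 160.2 / 1.852e+04 = 5.5345
20 log₁₀(5.5345) = 14.86 dB
∠(j83 + 137) = arctan(83/137) = 31.21°
∠[(j83)² + 204(j83) + 14400] = ∠[7511 + j16932] = 66.08°
∠G(j83) = 31.21° − 66.08° = -34.87°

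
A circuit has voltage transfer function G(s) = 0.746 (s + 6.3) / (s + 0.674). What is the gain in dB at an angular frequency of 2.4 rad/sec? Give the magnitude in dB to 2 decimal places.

|j2.4 + 6.3| = √(2.4² + 6.3²) = 6.742
|j2.4 + 0.674| = √(2.4² + 0.674²) = 2.493
|G(j2.4)| = 0.746 × 6.742 / 2.493 = 2.0175
20 log₁₀(2.0175) = 6.096 dB

6.10 dB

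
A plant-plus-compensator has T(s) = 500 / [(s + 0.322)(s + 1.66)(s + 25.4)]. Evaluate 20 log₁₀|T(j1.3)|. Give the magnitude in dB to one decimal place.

|j1.3 + 0.322| = √(1.3² + 0.322²) = 1.339
|j1.3 + 1.66| = √(1.3² + 1.66²) = 2.108
|j1.3 + 25.4| = √(1.3² + 25.4²) = 25.43
|T(j1.3)| = 500 / (1.339 × 2.108 × 25.43) = 6.9619
20 log₁₀(6.9619) = 16.85 dB

16.9 dB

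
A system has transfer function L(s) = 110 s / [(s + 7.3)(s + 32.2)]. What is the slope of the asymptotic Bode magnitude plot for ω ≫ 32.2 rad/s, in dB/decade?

With 1 zero and 2 poles, the high-frequency asymptotic slope is 20 × (1 − 2) = -20 dB/decade.

-20 dB/decade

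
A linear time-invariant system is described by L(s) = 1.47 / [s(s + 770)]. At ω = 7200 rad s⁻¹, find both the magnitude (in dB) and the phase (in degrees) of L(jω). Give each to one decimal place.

|j7200 + 770| = √(7200² + 770²) = 7241
|j7200| = 7200
|L(j7200)| = 1.47 / (7241 × 7200) = 2.8196e-08
20 log₁₀(2.8196e-08) = -151.00 dB
∠(j7200 + 770) = arctan(7200/770) = 83.90°
∠(j7200) = 90.00°
∠L(j7200) = − (83.90° + 90.00°) = -173.90°

|L| = -151.0 dB, ∠L = -173.9°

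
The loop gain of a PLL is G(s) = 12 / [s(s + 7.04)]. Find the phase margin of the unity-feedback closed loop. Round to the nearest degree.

Gain crossover: |G(jω)| = 1 at ω ≈ 1.66 rad/sec.
∠G(j1.66) = −90° − arctan(1.66/7.04) ≈ -103.26°
PM = 180° + (-103.26°) = 76.74°

77°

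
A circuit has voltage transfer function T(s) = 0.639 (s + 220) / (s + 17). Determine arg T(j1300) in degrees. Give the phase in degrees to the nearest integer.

-9°

∠(j1300 + 220) = arctan(1300/220) = 80.39°
∠(j1300 + 17) = arctan(1300/17) = 89.25°
∠T(j1300) = 80.39° − 89.25° = -8.86°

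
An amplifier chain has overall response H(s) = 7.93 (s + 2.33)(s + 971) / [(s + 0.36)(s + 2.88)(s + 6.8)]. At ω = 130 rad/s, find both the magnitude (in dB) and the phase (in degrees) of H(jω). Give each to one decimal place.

|H| = -6.8 dB, ∠H = -169.0°

|j130 + 2.33| = √(130² + 2.33²) = 130
|j130 + 971| = √(130² + 971²) = 979.7
|j130 + 0.36| = √(130² + 0.36²) = 130
|j130 + 2.88| = √(130² + 2.88²) = 130
|j130 + 6.8| = √(130² + 6.8²) = 130.2
|H(j130)| = 7.93 × 130 × 979.7 / (130 × 130 × 130.2) = 0.45902
20 log₁₀(0.45902) = -6.76 dB
∠(j130 + 2.33) = arctan(130/2.33) = 88.97°
∠(j130 + 971) = arctan(130/971) = 7.63°
∠(j130 + 0.36) = arctan(130/0.36) = 89.84°
∠(j130 + 2.88) = arctan(130/2.88) = 88.73°
∠(j130 + 6.8) = arctan(130/6.8) = 87.01°
∠H(j130) = 88.97° + 7.63° − (89.84° + 88.73° + 87.01°) = -168.98°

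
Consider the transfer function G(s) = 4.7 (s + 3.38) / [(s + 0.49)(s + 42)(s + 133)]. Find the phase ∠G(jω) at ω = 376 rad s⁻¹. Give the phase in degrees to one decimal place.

-154.6°

∠(j376 + 3.38) = arctan(376/3.38) = 89.48°
∠(j376 + 0.49) = arctan(376/0.49) = 89.93°
∠(j376 + 42) = arctan(376/42) = 83.63°
∠(j376 + 133) = arctan(376/133) = 70.52°
∠G(j376) = 89.48° − (89.93° + 83.63° + 70.52°) = -154.59°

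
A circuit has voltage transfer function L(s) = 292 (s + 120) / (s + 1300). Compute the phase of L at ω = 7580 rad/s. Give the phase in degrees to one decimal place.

∠(j7580 + 120) = arctan(7580/120) = 89.09°
∠(j7580 + 1300) = arctan(7580/1300) = 80.27°
∠L(j7580) = 89.09° − 80.27° = 8.82°

8.8°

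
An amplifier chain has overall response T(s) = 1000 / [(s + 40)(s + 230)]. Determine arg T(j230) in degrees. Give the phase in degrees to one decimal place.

∠(j230 + 40) = arctan(230/40) = 80.13°
∠(j230 + 230) = arctan(230/230) = 45.00°
∠T(j230) = − (80.13° + 45.00°) = -125.13°

-125.1°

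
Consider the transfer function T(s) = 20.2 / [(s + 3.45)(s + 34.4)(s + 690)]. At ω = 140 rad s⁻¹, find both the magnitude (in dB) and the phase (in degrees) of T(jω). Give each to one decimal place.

|T| = -116.9 dB, ∠T = -176.3°

|j140 + 3.45| = √(140² + 3.45²) = 140
|j140 + 34.4| = √(140² + 34.4²) = 144.2
|j140 + 690| = √(140² + 690²) = 704.1
|T(j140)| = 20.2 / (140 × 144.2 × 704.1) = 1.4211e-06
20 log₁₀(1.4211e-06) = -116.95 dB
∠(j140 + 3.45) = arctan(140/3.45) = 88.59°
∠(j140 + 34.4) = arctan(140/34.4) = 76.20°
∠(j140 + 690) = arctan(140/690) = 11.47°
∠T(j140) = − (88.59° + 76.20° + 11.47°) = -176.25°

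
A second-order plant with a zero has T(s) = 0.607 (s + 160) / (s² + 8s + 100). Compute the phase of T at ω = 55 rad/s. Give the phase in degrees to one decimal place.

-152.5°

∠(j55 + 160) = arctan(55/160) = 18.97°
∠[(j55)² + 8(j55) + 100] = ∠[-2925 + j440] = 171.45°
∠T(j55) = 18.97° − 171.45° = -152.47°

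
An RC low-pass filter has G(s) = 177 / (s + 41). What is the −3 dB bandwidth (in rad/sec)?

For a single-pole low-pass, the −3 dB point is at the pole: ω = 41 rad/sec.

41 rad/sec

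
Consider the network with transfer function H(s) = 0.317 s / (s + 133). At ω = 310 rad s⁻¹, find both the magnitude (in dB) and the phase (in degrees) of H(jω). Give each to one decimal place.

|H| = -10.7 dB, ∠H = 23.2 deg

|j310| = 310
|j310 + 133| = √(310² + 133²) = 337.3
|H(j310)| = 0.317 × 310 / 337.3 = 0.29132
20 log₁₀(0.29132) = -10.71 dB
∠(j310) = 90.00°
∠(j310 + 133) = arctan(310/133) = 66.78°
∠H(j310) = 90.00° − 66.78° = 23.22°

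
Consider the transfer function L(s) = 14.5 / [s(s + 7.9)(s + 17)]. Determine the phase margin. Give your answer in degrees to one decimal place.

88.9°

Gain crossover: |L(jω)| = 1 at ω ≈ 0.108 rad s⁻¹.
∠L(j0.108) = −90° − arctan(0.108/7.9) − arctan(0.108/17) ≈ -91.15°
PM = 180° + (-91.15°) = 88.85°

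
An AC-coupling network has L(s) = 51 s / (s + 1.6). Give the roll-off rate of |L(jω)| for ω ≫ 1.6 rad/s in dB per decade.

0 dB/decade

With 1 zero and 1 pole, the high-frequency asymptotic slope is 20 × (1 − 1) = 0 dB/decade.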